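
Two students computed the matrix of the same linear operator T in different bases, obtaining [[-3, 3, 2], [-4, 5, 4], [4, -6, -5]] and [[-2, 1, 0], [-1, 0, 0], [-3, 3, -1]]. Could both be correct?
Two matrices over a field are similar if and only if they have the same invariant factors.

Both A and B have characteristic polynomial (x + 1)^3 and minimal polynomial (x + 1)^2. Computing further, both have invariant factors x + 1, (x + 1)^2. Hence A and B are similar.

Yes.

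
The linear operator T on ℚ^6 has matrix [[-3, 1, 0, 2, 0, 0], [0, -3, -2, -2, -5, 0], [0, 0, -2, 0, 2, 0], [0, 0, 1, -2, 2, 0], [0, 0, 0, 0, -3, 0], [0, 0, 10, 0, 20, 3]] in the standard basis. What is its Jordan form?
J = [[-3, 1, 0, 0, 0, 0], [0, -3, 1, 0, 0, 0], [0, 0, -3, 0, 0, 0], [0, 0, 0, -2, 1, 0], [0, 0, 0, 0, -2, 0], [0, 0, 0, 0, 0, 3]]

The characteristic polynomial is det(xI - A) = (x - 3)(x + 2)^2(x + 3)^3, so the eigenvalues are -3 (algebraic multiplicity 3), -2 (algebraic multiplicity 2), 3 (algebraic multiplicity 1).

For λ = -3: rank(A + 3I) = 5, rank((A + 3I)^2) = 4, rank((A + 3I)^3) = 3. The eigenspace has dimension 6 - 5 = 1, so there is 1 Jordan block; the rank sequence gives block sizes [3].

For λ = -2: rank(A + 2I) = 5, rank((A + 2I)^2) = 4. The eigenspace has dimension 6 - 5 = 1, so there is 1 Jordan block; the rank sequence gives block sizes [2].

For λ = 3: algebraic multiplicity 1 gives one 1×1 block.

Assembling the blocks gives the Jordan form J above.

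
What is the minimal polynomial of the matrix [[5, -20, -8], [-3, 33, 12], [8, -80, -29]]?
The characteristic polynomial factors as (x - 3)^3. The minimal polynomial is ∏(x - λ)^{k_λ} where k_λ is the size of the largest Jordan block at λ.

For λ = 3: rank(A - 3I) = 1, and the largest Jordan block has size 2 (the smallest k with rank((A - 3I)^k) = rank((A - 3I)^(k+1))).

So m_A(x) = (x - 3)^2.

m_A(x) = (x - 3)^2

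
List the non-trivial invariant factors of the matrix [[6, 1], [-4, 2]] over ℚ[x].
(x - 4)^2

The Jordan structure of A has elementary divisors (x - 4)^2. Arranging the block sizes at each eigenvalue in decreasing order and taking row products gives the invariant factors.

Invariant factors (smallest first, each dividing the next): (x - 4)^2.

Check: the last factor (x - 4)^2 is the minimal polynomial, and the product (x - 4)^2 is the characteristic polynomial.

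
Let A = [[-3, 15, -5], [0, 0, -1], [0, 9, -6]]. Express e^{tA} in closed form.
e^{tA} = [[e^{-3*t}, 15*t*e^{-3*t}, -5*t*e^{-3*t}], [0, (3*t + 1)*e^{-3*t}, -t*e^{-3*t}], [0, 9*t*e^{-3*t}, (1 - 3*t)*e^{-3*t}]]

A has Jordan form J = [[-3, 1, 0], [0, -3, 0], [0, 0, -3]] with A = PJP^{-1}, so e^{tA} = P e^{tJ} P^{-1}.

For a Jordan block J_k(λ), e^{tJ_k(λ)} = e^{λt} · (I + tN + t^2 N^2/2! + ... + t^{k-1} N^{k-1}/(k-1)!) where N is the nilpotent superdiagonal part.

Assembling the blocks and conjugating back gives the entries of e^{tA} as shown above.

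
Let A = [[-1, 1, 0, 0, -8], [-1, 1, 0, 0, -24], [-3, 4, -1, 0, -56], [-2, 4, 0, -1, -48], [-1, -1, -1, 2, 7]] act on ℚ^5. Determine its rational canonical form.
The invariant factors of A (the non-unit diagonal entries of the Smith normal form of xI - A over ℚ[x]) are x + 1, (x - 4)^2(x + 1)^2, each dividing the next. The characteristic polynomial is their product, (x - 4)^2(x + 1)^3.

The rational canonical form is the block-diagonal matrix of companion matrices C(f_i):
R = [[-1, 0, 0, 0, 0], [0, 0, 0, 0, -16], [0, 1, 0, 0, -24], [0, 0, 1, 0, -1], [0, 0, 0, 1, 6]].

R = [[-1, 0, 0, 0, 0], [0, 0, 0, 0, -16], [0, 1, 0, 0, -24], [0, 0, 1, 0, -1], [0, 0, 0, 1, 6]]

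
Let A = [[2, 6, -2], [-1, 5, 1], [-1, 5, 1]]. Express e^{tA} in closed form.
A has Jordan form J = [[0, 0, 0], [0, 4, 1], [0, 0, 4]] with A = PJP^{-1}, so e^{tA} = P e^{tJ} P^{-1}.

For a Jordan block J_k(λ), e^{tJ_k(λ)} = e^{λt} · (I + tN + t^2 N^2/2! + ... + t^{k-1} N^{k-1}/(k-1)!) where N is the nilpotent superdiagonal part.

Assembling the blocks and conjugating back gives the entries of e^{tA} as shown above.

e^{tA} = [[(1 - 2*t)*e^{4*t}, 2*t*e^{4*t} + e^{4*t} - 1, 2*t*e^{4*t} - e^{4*t} + 1], [-t*e^{4*t}, (t + 1)*e^{4*t}, t*e^{4*t}], [-t*e^{4*t}, t*e^{4*t} + e^{4*t} - 1, t*e^{4*t} + 1]]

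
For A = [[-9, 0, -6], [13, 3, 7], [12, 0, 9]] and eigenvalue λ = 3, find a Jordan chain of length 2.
v_1 = [[-1, 1, 2]]^T, v_2 = [[0, 1, 0]]^T

We seek v_1 ∈ ker((A - 3I)^2) \ ker(A - 3I), then set v_{i+1} = (A - 3I) v_i.

One such chain is v_1 = [[-1, 1, 2]]^T, v_2 = [[0, 1, 0]]^T. Check: (A - 3I) v_2 = [[0, 0, 0]]^T = 0.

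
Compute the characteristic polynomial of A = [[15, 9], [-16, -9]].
χ_A(x) = (x - 3)^2

xI - A = [[x - 15, -9], [16, x + 9]].

Expanding det(xI - A) along the first row:
det(xI - A) = + (x - 15)·det([[x + 9]]) - (-9)·det([[16]]).

Evaluating gives χ_A(x) = x^2 - 6x + 9 = (x - 3)^2.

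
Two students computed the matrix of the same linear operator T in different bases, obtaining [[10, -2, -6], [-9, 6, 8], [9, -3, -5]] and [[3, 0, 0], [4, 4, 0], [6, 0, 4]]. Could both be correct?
No.

Both have characteristic polynomial (x - 4)^2(x - 3), but the minimal polynomial of A is (x - 4)^2(x - 3) while the minimal polynomial of B is (x - 4)(x - 3). The minimal polynomial is a similarity invariant, so A and B are not similar.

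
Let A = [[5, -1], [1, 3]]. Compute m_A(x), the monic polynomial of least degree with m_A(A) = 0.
The characteristic polynomial factors as (x - 4)^2. The minimal polynomial is ∏(x - λ)^{k_λ} where k_λ is the size of the largest Jordan block at λ.

For λ = 4: rank(A - 4I) = 1, and the largest Jordan block has size 2 (the smallest k with rank((A - 4I)^k) = rank((A - 4I)^(k+1))).

So m_A(x) = (x - 4)^2.

m_A(x) = (x - 4)^2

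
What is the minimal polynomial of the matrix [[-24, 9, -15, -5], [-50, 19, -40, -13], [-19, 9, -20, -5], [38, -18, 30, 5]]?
The characteristic polynomial factors as (x + 5)^4. The minimal polynomial is ∏(x - λ)^{k_λ} where k_λ is the size of the largest Jordan block at λ.

For λ = -5: rank(A + 5I) = 2, and the largest Jordan block has size 3 (the smallest k with rank((A + 5I)^k) = rank((A + 5I)^(k+1))).

So m_A(x) = (x + 5)^3.

m_A(x) = (x + 5)^3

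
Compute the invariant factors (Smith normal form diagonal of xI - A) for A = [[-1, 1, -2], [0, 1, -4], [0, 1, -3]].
x + 1, (x + 1)^2

The Jordan structure of A has elementary divisors (x + 1)^2, (x + 1). Arranging the block sizes at each eigenvalue in decreasing order and taking row products gives the invariant factors.

Invariant factors (smallest first, each dividing the next): x + 1, (x + 1)^2.

Check: the last factor (x + 1)^2 is the minimal polynomial, and the product (x + 1)^3 is the characteristic polynomial.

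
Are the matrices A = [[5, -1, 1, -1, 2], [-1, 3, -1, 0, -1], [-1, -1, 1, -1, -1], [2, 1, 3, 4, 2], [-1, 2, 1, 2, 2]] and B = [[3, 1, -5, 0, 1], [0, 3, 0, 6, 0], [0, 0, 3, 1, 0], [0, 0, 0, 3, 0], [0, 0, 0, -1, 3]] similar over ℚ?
Yes.

Two matrices over a field are similar if and only if they have the same invariant factors.

Both A and B have characteristic polynomial (x - 3)^5 and minimal polynomial (x - 3)^2. Computing further, both have invariant factors x - 3, (x - 3)^2, (x - 3)^2. Hence A and B are similar.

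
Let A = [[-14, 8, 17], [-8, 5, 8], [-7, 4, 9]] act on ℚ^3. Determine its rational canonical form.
The invariant factors of A (the non-unit diagonal entries of the Smith normal form of xI - A over ℚ[x]) are x^3 + 3, each dividing the next. The characteristic polynomial is their product, x^3 + 3.

The rational canonical form is the block-diagonal matrix of companion matrices C(f_i):
R = [[0, 0, -3], [1, 0, 0], [0, 1, 0]].

Note the characteristic polynomial does not split into linear factors over ℚ, so A has no Jordan form over ℚ; the rational canonical form exists over any field.

R = [[0, 0, -3], [1, 0, 0], [0, 1, 0]]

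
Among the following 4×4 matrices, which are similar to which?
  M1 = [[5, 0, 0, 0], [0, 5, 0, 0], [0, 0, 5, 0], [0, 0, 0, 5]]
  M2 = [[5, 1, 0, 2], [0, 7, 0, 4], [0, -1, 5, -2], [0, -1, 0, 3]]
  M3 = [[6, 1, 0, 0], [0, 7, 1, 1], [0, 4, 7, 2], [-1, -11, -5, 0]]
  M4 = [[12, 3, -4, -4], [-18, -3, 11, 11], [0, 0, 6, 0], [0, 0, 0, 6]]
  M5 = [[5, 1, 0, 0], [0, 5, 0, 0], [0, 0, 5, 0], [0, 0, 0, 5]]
Characteristic polynomials: χ_{M1} = (x - 5)^4, χ_{M2} = (x - 5)^4, χ_{M3} = (x - 5)^4, χ_{M4} = (x - 6)^3(x - 3), χ_{M5} = (x - 5)^4.

{M1}: invariant factors x - 5, x - 5, x - 5, x - 5.

{M2, M5}: invariant factors x - 5, x - 5, (x - 5)^2.

{M3}: invariant factors x - 5, (x - 5)^3.

{M4}: invariant factors x - 6, (x - 6)^2(x - 3).

Matrices are similar if and only if their invariant-factor lists agree; the partition into similarity classes is {M1}, {M2, M5}, {M3}, {M4}.

4 classes: {M1}, {M2, M5}, {M3}, {M4}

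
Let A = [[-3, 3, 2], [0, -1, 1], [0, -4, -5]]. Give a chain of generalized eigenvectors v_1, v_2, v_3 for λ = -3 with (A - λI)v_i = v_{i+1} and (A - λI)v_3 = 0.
We seek v_1 ∈ ker((A + 3I)^3) \ ker((A + 3I)^2), then set v_{i+1} = (A + 3I) v_i.

One such chain is v_1 = [[0, -1, 1]]^T, v_2 = [[-1, -1, 2]]^T, v_3 = [[1, 0, 0]]^T. Check: (A + 3I) v_3 = [[0, 0, 0]]^T = 0.

v_1 = [[0, -1, 1]]^T, v_2 = [[-1, -1, 2]]^T, v_3 = [[1, 0, 0]]^T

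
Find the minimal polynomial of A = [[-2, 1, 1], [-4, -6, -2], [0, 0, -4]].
m_A(x) = (x + 4)^2

The characteristic polynomial factors as (x + 4)^3. The minimal polynomial is ∏(x - λ)^{k_λ} where k_λ is the size of the largest Jordan block at λ.

For λ = -4: rank(A + 4I) = 1, and the largest Jordan block has size 2 (the smallest k with rank((A + 4I)^k) = rank((A + 4I)^(k+1))).

So m_A(x) = (x + 4)^2.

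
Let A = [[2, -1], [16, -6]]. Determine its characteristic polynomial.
χ_A(x) = (x + 2)^2

xI - A = [[x - 2, 1], [-16, x + 6]].

Expanding det(xI - A) along the first row:
det(xI - A) = + (x - 2)·det([[x + 6]]) - (1)·det([[-16]]).

Evaluating gives χ_A(x) = x^2 + 4x + 4 = (x + 2)^2.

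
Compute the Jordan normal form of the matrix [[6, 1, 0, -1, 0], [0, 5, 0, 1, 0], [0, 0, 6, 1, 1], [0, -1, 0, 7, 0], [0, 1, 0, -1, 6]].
J = [[6, 1, 0, 0, 0], [0, 6, 0, 0, 0], [0, 0, 6, 1, 0], [0, 0, 0, 6, 0], [0, 0, 0, 0, 6]]

The characteristic polynomial is det(xI - A) = (x - 6)^5, so the eigenvalues are 6 (algebraic multiplicity 5).

For λ = 6: rank(A - 6I) = 2, rank((A - 6I)^2) = 0. The eigenspace has dimension 5 - 2 = 3, so there are 3 Jordan blocks; the rank sequence gives block sizes [2, 2, 1].

Assembling the blocks gives the Jordan form J above.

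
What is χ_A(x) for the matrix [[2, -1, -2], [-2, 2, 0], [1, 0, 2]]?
xI - A = [[x - 2, 1, 2], [2, x - 2, 0], [-1, 0, x - 2]].

Expanding det(xI - A) along the first row:
det(xI - A) = + (x - 2)·det([[x - 2, 0], [0, x - 2]]) - (1)·det([[2, 0], [-1, x - 2]]) + (2)·det([[2, x - 2], [-1, 0]]).

Evaluating gives χ_A(x) = x^3 - 6x^2 + 12x - 8 = (x - 2)^3.

χ_A(x) = (x - 2)^3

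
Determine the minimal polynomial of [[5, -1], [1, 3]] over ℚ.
m_A(x) = (x - 4)^2

The characteristic polynomial factors as (x - 4)^2. The minimal polynomial is ∏(x - λ)^{k_λ} where k_λ is the size of the largest Jordan block at λ.

For λ = 4: rank(A - 4I) = 1, and the largest Jordan block has size 2 (the smallest k with rank((A - 4I)^k) = rank((A - 4I)^(k+1))).

So m_A(x) = (x - 4)^2.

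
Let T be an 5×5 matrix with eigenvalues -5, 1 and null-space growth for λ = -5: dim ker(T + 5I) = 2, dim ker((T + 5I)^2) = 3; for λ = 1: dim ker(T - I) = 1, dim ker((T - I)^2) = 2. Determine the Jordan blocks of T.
Jordan blocks: (-5, 2), (-5, 1), (1, 2)

λ = -5: successive nullity increments [2, 1] count blocks of size ≥ k; block sizes are [2, 1].
λ = 1: successive nullity increments [1, 1] count blocks of size ≥ k; block sizes are [2].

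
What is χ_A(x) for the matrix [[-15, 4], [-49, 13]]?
χ_A(x) = (x + 1)^2

xI - A = [[x + 15, -4], [49, x - 13]].

Expanding det(xI - A) along the first row:
det(xI - A) = + (x + 15)·det([[x - 13]]) - (-4)·det([[49]]).

Evaluating gives χ_A(x) = x^2 + 2x + 1 = (x + 1)^2.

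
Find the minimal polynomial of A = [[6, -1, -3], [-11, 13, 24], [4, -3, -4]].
m_A(x) = (x - 5)^3

The characteristic polynomial factors as (x - 5)^3. The minimal polynomial is ∏(x - λ)^{k_λ} where k_λ is the size of the largest Jordan block at λ.

For λ = 5: rank(A - 5I) = 2, and the largest Jordan block has size 3 (the smallest k with rank((A - 5I)^k) = rank((A - 5I)^(k+1))).

So m_A(x) = (x - 5)^3.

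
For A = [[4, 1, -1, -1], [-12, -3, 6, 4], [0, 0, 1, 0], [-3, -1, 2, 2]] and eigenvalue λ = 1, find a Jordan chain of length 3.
We seek v_1 ∈ ker((A - I)^3) \ ker((A - I)^2), then set v_{i+1} = (A - I) v_i.

One such chain is v_1 = [[0, 1, 1, 0]]^T, v_2 = [[0, 2, 0, 1]]^T, v_3 = [[1, -4, 0, -1]]^T. Check: (A - I) v_3 = [[0, 0, 0, 0]]^T = 0.

v_1 = [[0, 1, 1, 0]]^T, v_2 = [[0, 2, 0, 1]]^T, v_3 = [[1, -4, 0, -1]]^T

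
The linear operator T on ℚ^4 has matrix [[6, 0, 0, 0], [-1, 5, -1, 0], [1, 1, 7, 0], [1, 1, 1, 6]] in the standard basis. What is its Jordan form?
J = [[6, 1, 0, 0], [0, 6, 0, 0], [0, 0, 6, 0], [0, 0, 0, 6]]

The characteristic polynomial is det(xI - A) = (x - 6)^4, so the eigenvalues are 6 (algebraic multiplicity 4).

For λ = 6: rank(A - 6I) = 1, rank((A - 6I)^2) = 0. The eigenspace has dimension 4 - 1 = 3, so there are 3 Jordan blocks; the rank sequence gives block sizes [2, 1, 1].

Assembling the blocks gives the Jordan form J above.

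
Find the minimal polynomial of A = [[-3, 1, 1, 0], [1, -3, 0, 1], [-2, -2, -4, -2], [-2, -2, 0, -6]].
The characteristic polynomial factors as (x + 4)^4. The minimal polynomial is ∏(x - λ)^{k_λ} where k_λ is the size of the largest Jordan block at λ.

For λ = -4: rank(A + 4I) = 2, and the largest Jordan block has size 3 (the smallest k with rank((A + 4I)^k) = rank((A + 4I)^(k+1))).

So m_A(x) = (x + 4)^3.

m_A(x) = (x + 4)^3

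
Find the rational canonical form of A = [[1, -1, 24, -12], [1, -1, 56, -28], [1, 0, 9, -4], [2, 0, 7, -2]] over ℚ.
R = [[0, 0, 0, 16], [1, 0, 0, -12], [0, 1, 0, -10], [0, 0, 1, 7]]

The invariant factors of A (the non-unit diagonal entries of the Smith normal form of xI - A over ℚ[x]) are (x - 4)(x - 1)(x^2 - 2x - 4), each dividing the next. The characteristic polynomial is their product, (x - 4)(x - 1)(x^2 - 2x - 4).

The rational canonical form is the block-diagonal matrix of companion matrices C(f_i):
R = [[0, 0, 0, 16], [1, 0, 0, -12], [0, 1, 0, -10], [0, 0, 1, 7]].

Note the characteristic polynomial does not split into linear factors over ℚ, so A has no Jordan form over ℚ; the rational canonical form exists over any field.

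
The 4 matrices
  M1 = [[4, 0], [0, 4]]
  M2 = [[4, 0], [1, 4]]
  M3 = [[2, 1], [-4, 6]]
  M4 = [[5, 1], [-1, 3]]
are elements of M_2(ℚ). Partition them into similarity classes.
Characteristic polynomials: χ_{M1} = (x - 4)^2, χ_{M2} = (x - 4)^2, χ_{M3} = (x - 4)^2, χ_{M4} = (x - 4)^2.

{M1}: invariant factors x - 4, x - 4.

{M2, M3, M4}: invariant factors (x - 4)^2.

Matrices are similar if and only if their invariant-factor lists agree; the partition into similarity classes is {M1}, {M2, M3, M4}.

2 classes: {M1}, {M2, M3, M4}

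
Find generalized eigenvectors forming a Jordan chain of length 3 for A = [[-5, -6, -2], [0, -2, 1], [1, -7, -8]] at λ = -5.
v_1 = [[1, 0, 1]]^T, v_2 = [[-2, 1, -2]]^T, v_3 = [[-2, 1, -3]]^T

We seek v_1 ∈ ker((A + 5I)^3) \ ker((A + 5I)^2), then set v_{i+1} = (A + 5I) v_i.

One such chain is v_1 = [[1, 0, 1]]^T, v_2 = [[-2, 1, -2]]^T, v_3 = [[-2, 1, -3]]^T. Check: (A + 5I) v_3 = [[0, 0, 0]]^T = 0.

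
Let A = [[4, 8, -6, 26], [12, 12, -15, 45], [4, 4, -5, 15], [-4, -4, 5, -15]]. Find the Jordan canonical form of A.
The characteristic polynomial is det(xI - A) = x^3(x + 4), so the eigenvalues are -4 (algebraic multiplicity 1), 0 (algebraic multiplicity 3).

For λ = -4: algebraic multiplicity 1 gives one 1×1 block.

For λ = 0: rank(A) = 2, rank(A^2) = 1. The eigenspace has dimension 4 - 2 = 2, so there are 2 Jordan blocks; the rank sequence gives block sizes [2, 1].

Assembling the blocks gives the Jordan form J above.

J = [[-4, 0, 0, 0], [0, 0, 1, 0], [0, 0, 0, 0], [0, 0, 0, 0]]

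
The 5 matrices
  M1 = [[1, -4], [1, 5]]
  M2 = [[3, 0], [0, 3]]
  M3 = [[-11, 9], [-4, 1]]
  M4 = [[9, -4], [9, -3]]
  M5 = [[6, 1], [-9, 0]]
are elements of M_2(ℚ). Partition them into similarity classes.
3 classes: {M1, M4, M5}, {M2}, {M3}

Characteristic polynomials: χ_{M1} = (x - 3)^2, χ_{M2} = (x - 3)^2, χ_{M3} = (x + 5)^2, χ_{M4} = (x - 3)^2, χ_{M5} = (x - 3)^2.

{M1, M4, M5}: invariant factors (x - 3)^2.

{M2}: invariant factors x - 3, x - 3.

{M3}: invariant factors (x + 5)^2.

Matrices are similar if and only if their invariant-factor lists agree; the partition into similarity classes is {M1, M4, M5}, {M2}, {M3}.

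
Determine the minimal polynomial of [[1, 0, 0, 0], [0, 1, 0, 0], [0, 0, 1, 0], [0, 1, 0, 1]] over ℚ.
m_A(x) = (x - 1)^2

The characteristic polynomial factors as (x - 1)^4. The minimal polynomial is ∏(x - λ)^{k_λ} where k_λ is the size of the largest Jordan block at λ.

For λ = 1: rank(A - I) = 1, and the largest Jordan block has size 2 (the smallest k with rank((A - I)^k) = rank((A - I)^(k+1))).

So m_A(x) = (x - 1)^2.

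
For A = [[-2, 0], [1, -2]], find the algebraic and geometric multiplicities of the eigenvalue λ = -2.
The characteristic polynomial is (x + 2)^2, so the factor x + 2 appears with exponent 2: the algebraic multiplicity is 2.

rank(A + 2I) = 1, so the eigenspace has dimension 2 - 1 = 1: the geometric multiplicity is 1.

Since 1 < 2, A is not diagonalizable.

algebraic multiplicity 2, geometric multiplicity 1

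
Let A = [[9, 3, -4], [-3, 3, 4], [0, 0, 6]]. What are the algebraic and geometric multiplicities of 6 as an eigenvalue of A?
The characteristic polynomial is (x - 6)^3, so the factor x - 6 appears with exponent 3: the algebraic multiplicity is 3.

rank(A - 6I) = 1, so the eigenspace has dimension 3 - 1 = 2: the geometric multiplicity is 2.

Since 2 < 3, A is not diagonalizable.

algebraic multiplicity 3, geometric multiplicity 2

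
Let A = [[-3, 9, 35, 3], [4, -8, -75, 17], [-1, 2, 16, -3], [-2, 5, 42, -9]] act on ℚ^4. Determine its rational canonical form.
R = [[0, 0, 0, 16], [1, 0, 0, 8], [0, 1, 0, 1], [0, 0, 1, -4]]

The invariant factors of A (the non-unit diagonal entries of the Smith normal form of xI - A over ℚ[x]) are (x + 4)(x^3 - x - 4), each dividing the next. The characteristic polynomial is their product, (x + 4)(x^3 - x - 4).

The rational canonical form is the block-diagonal matrix of companion matrices C(f_i):
R = [[0, 0, 0, 16], [1, 0, 0, 8], [0, 1, 0, 1], [0, 0, 1, -4]].

Note the characteristic polynomial does not split into linear factors over ℚ, so A has no Jordan form over ℚ; the rational canonical form exists over any field.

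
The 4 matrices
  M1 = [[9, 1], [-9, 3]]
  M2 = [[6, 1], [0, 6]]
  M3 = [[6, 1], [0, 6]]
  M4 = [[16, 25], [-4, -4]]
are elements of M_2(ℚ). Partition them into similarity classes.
Characteristic polynomials: χ_{M1} = (x - 6)^2, χ_{M2} = (x - 6)^2, χ_{M3} = (x - 6)^2, χ_{M4} = (x - 6)^2.

{M1, M2, M3, M4}: invariant factors (x - 6)^2.

Matrices are similar if and only if their invariant-factor lists agree; the partition into similarity classes is {M1, M2, M3, M4}.

1 class: {M1, M2, M3, M4}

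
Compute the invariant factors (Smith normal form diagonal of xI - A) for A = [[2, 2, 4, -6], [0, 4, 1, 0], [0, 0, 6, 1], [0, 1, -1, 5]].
The Jordan structure of A has elementary divisors (x - 2), (x - 5)^3. Arranging the block sizes at each eigenvalue in decreasing order and taking row products gives the invariant factors.

Invariant factors (smallest first, each dividing the next): (x - 5)^3(x - 2).

Check: the last factor (x - 5)^3(x - 2) is the minimal polynomial, and the product (x - 5)^3(x - 2) is the characteristic polynomial.

(x - 5)^3(x - 2)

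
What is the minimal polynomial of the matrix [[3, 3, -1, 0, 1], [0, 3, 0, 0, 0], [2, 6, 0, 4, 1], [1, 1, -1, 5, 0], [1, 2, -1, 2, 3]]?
The characteristic polynomial factors as (x - 3)^4(x - 2). The minimal polynomial is ∏(x - λ)^{k_λ} where k_λ is the size of the largest Jordan block at λ.

For λ = 2: rank(A - 2I) = 4, and the largest Jordan block has size 1 (the smallest k with rank((A - 2I)^k) = rank((A - 2I)^(k+1))).
For λ = 3: rank(A - 3I) = 3, and the largest Jordan block has size 3 (the smallest k with rank((A - 3I)^k) = rank((A - 3I)^(k+1))).

So m_A(x) = (x - 3)^3(x - 2).

m_A(x) = (x - 3)^3(x - 2)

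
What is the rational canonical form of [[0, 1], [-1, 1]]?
R = [[0, -1], [1, 1]]

The invariant factors of A (the non-unit diagonal entries of the Smith normal form of xI - A over ℚ[x]) are x^2 - x + 1, each dividing the next. The characteristic polynomial is their product, x^2 - x + 1.

The rational canonical form is the block-diagonal matrix of companion matrices C(f_i):
R = [[0, -1], [1, 1]].

Note the characteristic polynomial does not split into linear factors over ℚ, so A has no Jordan form over ℚ; the rational canonical form exists over any field.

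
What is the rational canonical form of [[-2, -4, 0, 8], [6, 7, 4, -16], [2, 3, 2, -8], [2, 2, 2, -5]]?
R = [[0, -2, 0, 0], [1, 1, 0, 0], [0, 0, 0, -2], [0, 0, 1, 1]]

The invariant factors of A (the non-unit diagonal entries of the Smith normal form of xI - A over ℚ[x]) are x^2 - x + 2, x^2 - x + 2, each dividing the next. The characteristic polynomial is their product, (x^2 - x + 2)^2.

The rational canonical form is the block-diagonal matrix of companion matrices C(f_i):
R = [[0, -2, 0, 0], [1, 1, 0, 0], [0, 0, 0, -2], [0, 0, 1, 1]].

Note the characteristic polynomial does not split into linear factors over ℚ, so A has no Jordan form over ℚ; the rational canonical form exists over any field.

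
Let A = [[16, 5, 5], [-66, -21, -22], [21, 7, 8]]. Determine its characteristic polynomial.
xI - A = [[x - 16, -5, -5], [66, x + 21, 22], [-21, -7, x - 8]].

Expanding det(xI - A) along the first row:
det(xI - A) = + (x - 16)·det([[x + 21, 22], [-7, x - 8]]) - (-5)·det([[66, 22], [-21, x - 8]]) + (-5)·det([[66, x + 21], [-21, -7]]).

Evaluating gives χ_A(x) = x^3 - 3x^2 + 3x - 1 = (x - 1)^3.

χ_A(x) = (x - 1)^3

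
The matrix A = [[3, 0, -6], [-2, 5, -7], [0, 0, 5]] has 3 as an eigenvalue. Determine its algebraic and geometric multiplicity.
algebraic multiplicity 1, geometric multiplicity 1

The characteristic polynomial is (x - 5)^2(x - 3), so the factor x - 3 appears with exponent 1: the algebraic multiplicity is 1.

rank(A - 3I) = 2, so the eigenspace has dimension 3 - 2 = 1: the geometric multiplicity is 1.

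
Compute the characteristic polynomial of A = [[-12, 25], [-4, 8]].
xI - A = [[x + 12, -25], [4, x - 8]].

Expanding det(xI - A) along the first row:
det(xI - A) = + (x + 12)·det([[x - 8]]) - (-25)·det([[4]]).

Evaluating gives χ_A(x) = x^2 + 4x + 4 = (x + 2)^2.

χ_A(x) = (x + 2)^2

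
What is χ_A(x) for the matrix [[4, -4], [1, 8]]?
xI - A = [[x - 4, 4], [-1, x - 8]].

Expanding det(xI - A) along the first row:
det(xI - A) = + (x - 4)·det([[x - 8]]) - (4)·det([[-1]]).

Evaluating gives χ_A(x) = x^2 - 12x + 36 = (x - 6)^2.

χ_A(x) = (x - 6)^2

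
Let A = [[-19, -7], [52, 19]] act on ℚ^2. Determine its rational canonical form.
R = [[0, -3], [1, 0]]

The invariant factors of A (the non-unit diagonal entries of the Smith normal form of xI - A over ℚ[x]) are x^2 + 3, each dividing the next. The characteristic polynomial is their product, x^2 + 3.

The rational canonical form is the block-diagonal matrix of companion matrices C(f_i):
R = [[0, -3], [1, 0]].

Note the characteristic polynomial does not split into linear factors over ℚ, so A has no Jordan form over ℚ; the rational canonical form exists over any field.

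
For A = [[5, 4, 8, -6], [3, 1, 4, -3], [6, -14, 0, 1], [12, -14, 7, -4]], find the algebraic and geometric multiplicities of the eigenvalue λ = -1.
algebraic multiplicity 1, geometric multiplicity 1

The characteristic polynomial is (x - 1)^3(x + 1), so the factor x + 1 appears with exponent 1: the algebraic multiplicity is 1.

rank(A + I) = 3, so the eigenspace has dimension 4 - 3 = 1: the geometric multiplicity is 1.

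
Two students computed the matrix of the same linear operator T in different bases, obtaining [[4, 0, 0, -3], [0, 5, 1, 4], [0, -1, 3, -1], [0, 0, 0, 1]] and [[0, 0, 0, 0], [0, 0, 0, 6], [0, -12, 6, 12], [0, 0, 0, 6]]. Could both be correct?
No.

trace(A) = 13 but trace(B) = 12. The trace is a similarity invariant, so A and B are not similar.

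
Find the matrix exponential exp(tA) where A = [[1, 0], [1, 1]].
e^{tA} = [[e^{t}, 0], [t*e^{t}, e^{t}]]

A has Jordan form J = [[1, 1], [0, 1]] with A = PJP^{-1}, so e^{tA} = P e^{tJ} P^{-1}.

For a Jordan block J_k(λ), e^{tJ_k(λ)} = e^{λt} · (I + tN + t^2 N^2/2! + ... + t^{k-1} N^{k-1}/(k-1)!) where N is the nilpotent superdiagonal part.

Assembling the blocks and conjugating back gives the entries of e^{tA} as shown above.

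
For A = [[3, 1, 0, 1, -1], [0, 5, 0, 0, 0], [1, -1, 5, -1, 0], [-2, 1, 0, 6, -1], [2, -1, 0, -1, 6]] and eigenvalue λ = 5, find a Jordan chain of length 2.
We seek v_1 ∈ ker((A - 5I)^2) \ ker(A - 5I), then set v_{i+1} = (A - 5I) v_i.

One such chain is v_1 = [[0, 3, 0, -1, 1]]^T, v_2 = [[1, 0, -2, 1, -1]]^T. Check: (A - 5I) v_2 = [[0, 0, 0, 0, 0]]^T = 0.

v_1 = [[0, 3, 0, -1, 1]]^T, v_2 = [[1, 0, -2, 1, -1]]^T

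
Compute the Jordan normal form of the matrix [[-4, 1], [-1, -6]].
J = [[-5, 1], [0, -5]]

The characteristic polynomial is det(xI - A) = (x + 5)^2, so the eigenvalues are -5 (algebraic multiplicity 2).

For λ = -5: rank(A + 5I) = 1, rank((A + 5I)^2) = 0. The eigenspace has dimension 2 - 1 = 1, so there is 1 Jordan block; the rank sequence gives block sizes [2].

Assembling the blocks gives the Jordan form J above.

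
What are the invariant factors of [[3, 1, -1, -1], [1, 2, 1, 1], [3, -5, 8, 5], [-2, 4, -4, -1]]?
The Jordan structure of A has elementary divisors (x - 3)^3, (x - 3). Arranging the block sizes at each eigenvalue in decreasing order and taking row products gives the invariant factors.

Invariant factors (smallest first, each dividing the next): x - 3, (x - 3)^3.

Check: the last factor (x - 3)^3 is the minimal polynomial, and the product (x - 3)^4 is the characteristic polynomial.

x - 3, (x - 3)^3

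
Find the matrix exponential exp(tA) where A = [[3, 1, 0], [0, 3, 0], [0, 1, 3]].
A has Jordan form J = [[3, 1, 0], [0, 3, 0], [0, 0, 3]] with A = PJP^{-1}, so e^{tA} = P e^{tJ} P^{-1}.

For a Jordan block J_k(λ), e^{tJ_k(λ)} = e^{λt} · (I + tN + t^2 N^2/2! + ... + t^{k-1} N^{k-1}/(k-1)!) where N is the nilpotent superdiagonal part.

Assembling the blocks and conjugating back gives the entries of e^{tA} as shown above.

e^{tA} = [[e^{3*t}, t*e^{3*t}, 0], [0, e^{3*t}, 0], [0, t*e^{3*t}, e^{3*t}]]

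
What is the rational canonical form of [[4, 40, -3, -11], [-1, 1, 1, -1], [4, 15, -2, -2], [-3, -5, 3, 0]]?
R = [[0, 0, 0, -15], [1, 0, 0, 2], [0, 1, 0, 1], [0, 0, 1, 3]]

The invariant factors of A (the non-unit diagonal entries of the Smith normal form of xI - A over ℚ[x]) are (x - 3)(x^3 - x - 5), each dividing the next. The characteristic polynomial is their product, (x - 3)(x^3 - x - 5).

The rational canonical form is the block-diagonal matrix of companion matrices C(f_i):
R = [[0, 0, 0, -15], [1, 0, 0, 2], [0, 1, 0, 1], [0, 0, 1, 3]].

Note the characteristic polynomial does not split into linear factors over ℚ, so A has no Jordan form over ℚ; the rational canonical form exists over any field.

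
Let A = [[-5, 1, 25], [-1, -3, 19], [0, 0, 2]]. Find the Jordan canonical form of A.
The characteristic polynomial is det(xI - A) = (x - 2)(x + 4)^2, so the eigenvalues are -4 (algebraic multiplicity 2), 2 (algebraic multiplicity 1).

For λ = -4: rank(A + 4I) = 2, rank((A + 4I)^2) = 1. The eigenspace has dimension 3 - 2 = 1, so there is 1 Jordan block; the rank sequence gives block sizes [2].

For λ = 2: algebraic multiplicity 1 gives one 1×1 block.

Assembling the blocks gives the Jordan form J above.

J = [[-4, 1, 0], [0, -4, 0], [0, 0, 2]]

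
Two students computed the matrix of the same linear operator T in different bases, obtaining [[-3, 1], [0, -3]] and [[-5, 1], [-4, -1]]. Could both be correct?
Yes.

Two matrices over a field are similar if and only if they have the same invariant factors.

Both A and B have characteristic polynomial (x + 3)^2 and minimal polynomial (x + 3)^2. Computing further, both have invariant factors (x + 3)^2. Hence A and B are similar.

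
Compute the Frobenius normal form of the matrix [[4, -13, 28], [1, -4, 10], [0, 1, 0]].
The invariant factors of A (the non-unit diagonal entries of the Smith normal form of xI - A over ℚ[x]) are (x - 3)(x - 1)(x + 4), each dividing the next. The characteristic polynomial is their product, (x - 3)(x - 1)(x + 4).

The rational canonical form is the block-diagonal matrix of companion matrices C(f_i):
R = [[0, 0, -12], [1, 0, 13], [0, 1, 0]].

R = [[0, 0, -12], [1, 0, 13], [0, 1, 0]]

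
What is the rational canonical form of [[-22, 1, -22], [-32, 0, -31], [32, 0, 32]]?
R = [[0, 0, 32], [1, 0, -32], [0, 1, 10]]

The invariant factors of A (the non-unit diagonal entries of the Smith normal form of xI - A over ℚ[x]) are (x - 4)^2(x - 2), each dividing the next. The characteristic polynomial is their product, (x - 4)^2(x - 2).

The rational canonical form is the block-diagonal matrix of companion matrices C(f_i):
R = [[0, 0, 32], [1, 0, -32], [0, 1, 10]].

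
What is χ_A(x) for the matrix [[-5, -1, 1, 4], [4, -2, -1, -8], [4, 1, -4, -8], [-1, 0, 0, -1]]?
χ_A(x) = (x + 3)^4

xI - A = [[x + 5, 1, -1, -4], [-4, x + 2, 1, 8], [-4, -1, x + 4, 8], [1, 0, 0, x + 1]].

Expanding det(xI - A) along the first row:
det(xI - A) = + (x + 5)·det([[x + 2, 1, 8], [-1, x + 4, 8], [0, 0, x + 1]]) - (1)·det([[-4, 1, 8], [-4, x + 4, 8], [1, 0, x + 1]]) + (-1)·det([[-4, x + 2, 8], [-4, -1, 8], [1, 0, x + 1]]) - (-4)·det([[-4, x + 2, 1], [-4, -1, x + 4], [1, 0, 0]]).

Evaluating gives χ_A(x) = x^4 + 12x^3 + 54x^2 + 108x + 81 = (x + 3)^4.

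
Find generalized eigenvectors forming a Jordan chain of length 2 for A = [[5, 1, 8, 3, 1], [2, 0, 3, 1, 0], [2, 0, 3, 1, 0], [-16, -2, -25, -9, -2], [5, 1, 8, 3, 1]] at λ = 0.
We seek v_1 ∈ ker(A^2) \ ker(A), then set v_{i+1} = A v_i.

One such chain is v_1 = [[0, 1, 0, 0, 0]]^T, v_2 = [[1, 0, 0, -2, 1]]^T. Check: A v_2 = [[0, 0, 0, 0, 0]]^T = 0.

v_1 = [[0, 1, 0, 0, 0]]^T, v_2 = [[1, 0, 0, -2, 1]]^T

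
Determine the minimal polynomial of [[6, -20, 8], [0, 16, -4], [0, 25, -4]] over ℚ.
m_A(x) = (x - 6)^2

The characteristic polynomial factors as (x - 6)^3. The minimal polynomial is ∏(x - λ)^{k_λ} where k_λ is the size of the largest Jordan block at λ.

For λ = 6: rank(A - 6I) = 1, and the largest Jordan block has size 2 (the smallest k with rank((A - 6I)^k) = rank((A - 6I)^(k+1))).

So m_A(x) = (x - 6)^2.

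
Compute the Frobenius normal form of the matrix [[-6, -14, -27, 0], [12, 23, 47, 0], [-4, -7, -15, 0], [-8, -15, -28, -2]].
The invariant factors of A (the non-unit diagonal entries of the Smith normal form of xI - A over ℚ[x]) are x + 2, (x - 2)^2(x + 2), each dividing the next. The characteristic polynomial is their product, (x - 2)^2(x + 2)^2.

The rational canonical form is the block-diagonal matrix of companion matrices C(f_i):
R = [[-2, 0, 0, 0], [0, 0, 0, -8], [0, 1, 0, 4], [0, 0, 1, 2]].

R = [[-2, 0, 0, 0], [0, 0, 0, -8], [0, 1, 0, 4], [0, 0, 1, 2]]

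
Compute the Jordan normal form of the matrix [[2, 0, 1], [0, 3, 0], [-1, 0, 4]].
The characteristic polynomial is det(xI - A) = (x - 3)^3, so the eigenvalues are 3 (algebraic multiplicity 3).

For λ = 3: rank(A - 3I) = 1, rank((A - 3I)^2) = 0. The eigenspace has dimension 3 - 1 = 2, so there are 2 Jordan blocks; the rank sequence gives block sizes [2, 1].

Assembling the blocks gives the Jordan form J above.

J = [[3, 1, 0], [0, 3, 0], [0, 0, 3]]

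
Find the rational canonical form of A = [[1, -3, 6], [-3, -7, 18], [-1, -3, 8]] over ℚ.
The invariant factors of A (the non-unit diagonal entries of the Smith normal form of xI - A over ℚ[x]) are x - 2, (x - 2)(x + 2), each dividing the next. The characteristic polynomial is their product, (x - 2)^2(x + 2).

The rational canonical form is the block-diagonal matrix of companion matrices C(f_i):
R = [[2, 0, 0], [0, 0, 4], [0, 1, 0]].

R = [[2, 0, 0], [0, 0, 4], [0, 1, 0]]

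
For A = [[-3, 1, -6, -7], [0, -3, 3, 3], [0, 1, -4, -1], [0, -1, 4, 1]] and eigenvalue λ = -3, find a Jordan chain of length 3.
v_1 = [[0, 1, 0, 0]]^T, v_2 = [[1, 0, 1, -1]]^T, v_3 = [[1, 0, 0, 0]]^T

We seek v_1 ∈ ker((A + 3I)^3) \ ker((A + 3I)^2), then set v_{i+1} = (A + 3I) v_i.

One such chain is v_1 = [[0, 1, 0, 0]]^T, v_2 = [[1, 0, 1, -1]]^T, v_3 = [[1, 0, 0, 0]]^T. Check: (A + 3I) v_3 = [[0, 0, 0, 0]]^T = 0.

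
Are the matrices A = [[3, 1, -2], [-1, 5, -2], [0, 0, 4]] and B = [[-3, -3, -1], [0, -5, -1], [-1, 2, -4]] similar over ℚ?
No.

trace(A) = 12 but trace(B) = -12. The trace is a similarity invariant, so A and B are not similar.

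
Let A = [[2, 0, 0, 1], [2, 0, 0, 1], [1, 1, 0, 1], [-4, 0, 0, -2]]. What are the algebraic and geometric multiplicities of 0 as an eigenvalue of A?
algebraic multiplicity 4, geometric multiplicity 2

The characteristic polynomial is x^4, so the factor x appears with exponent 4: the algebraic multiplicity is 4.

rank(A) = 2, so the eigenspace has dimension 4 - 2 = 2: the geometric multiplicity is 2.

Since 2 < 4, A is not diagonalizable.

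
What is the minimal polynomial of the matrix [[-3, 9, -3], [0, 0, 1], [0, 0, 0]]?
The characteristic polynomial factors as x^2(x + 3). The minimal polynomial is ∏(x - λ)^{k_λ} where k_λ is the size of the largest Jordan block at λ.

For λ = -3: rank(A + 3I) = 2, and the largest Jordan block has size 1 (the smallest k with rank((A + 3I)^k) = rank((A + 3I)^(k+1))).
For λ = 0: rank(A) = 2, and the largest Jordan block has size 2 (the smallest k with rank(A^k) = rank(A^(k+1))).

So m_A(x) = x^2(x + 3).

m_A(x) = x^2(x + 3)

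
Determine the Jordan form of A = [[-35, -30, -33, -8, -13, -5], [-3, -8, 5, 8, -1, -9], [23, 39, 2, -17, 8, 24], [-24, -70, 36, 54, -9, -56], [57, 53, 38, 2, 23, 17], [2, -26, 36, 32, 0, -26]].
The characteristic polynomial is det(xI - A) = (x - 4)^4(x + 3)^2, so the eigenvalues are -3 (algebraic multiplicity 2), 4 (algebraic multiplicity 4).

For λ = -3: rank(A + 3I) = 4. The eigenspace has dimension 6 - 4 = 2, so there are 2 Jordan blocks; the rank sequence gives block sizes [1, 1].

For λ = 4: rank(A - 4I) = 4, rank((A - 4I)^2) = 3, rank((A - 4I)^3) = 2. The eigenspace has dimension 6 - 4 = 2, so there are 2 Jordan blocks; the rank sequence gives block sizes [3, 1].

Assembling the blocks gives the Jordan form J above.

J = [[-3, 0, 0, 0, 0, 0], [0, -3, 0, 0, 0, 0], [0, 0, 4, 1, 0, 0], [0, 0, 0, 4, 1, 0], [0, 0, 0, 0, 4, 0], [0, 0, 0, 0, 0, 4]]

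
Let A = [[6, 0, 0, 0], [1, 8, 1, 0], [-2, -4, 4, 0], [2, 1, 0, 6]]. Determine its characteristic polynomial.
χ_A(x) = (x - 6)^4

xI - A = [[x - 6, 0, 0, 0], [-1, x - 8, -1, 0], [2, 4, x - 4, 0], [-2, -1, 0, x - 6]].

Expanding det(xI - A) along the first row:
det(xI - A) = + (x - 6)·det([[x - 8, -1, 0], [4, x - 4, 0], [-1, 0, x - 6]]) - (0)·det([[-1, -1, 0], [2, x - 4, 0], [-2, 0, x - 6]]) + (0)·det([[-1, x - 8, 0], [2, 4, 0], [-2, -1, x - 6]]) - (0)·det([[-1, x - 8, -1], [2, 4, x - 4], [-2, -1, 0]]).

Evaluating gives χ_A(x) = x^4 - 24x^3 + 216x^2 - 864x + 1296 = (x - 6)^4.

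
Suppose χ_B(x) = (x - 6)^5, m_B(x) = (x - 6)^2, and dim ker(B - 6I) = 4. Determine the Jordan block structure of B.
Jordan blocks: (6, 2), (6, 1), (6, 1), (6, 1)

λ = 6: algebraic multiplicity 5 (exponent in χ_B), largest block size 2 (exponent in m_B), 4 blocks (geometric multiplicity). These force block sizes [2, 1, 1, 1].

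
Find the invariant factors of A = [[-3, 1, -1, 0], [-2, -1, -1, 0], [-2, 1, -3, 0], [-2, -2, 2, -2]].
x + 2, (x + 2)^2(x + 3)

The Jordan structure of A has elementary divisors (x + 3), (x + 2)^2, (x + 2). Arranging the block sizes at each eigenvalue in decreasing order and taking row products gives the invariant factors.

Invariant factors (smallest first, each dividing the next): x + 2, (x + 2)^2(x + 3).

Check: the last factor (x + 2)^2(x + 3) is the minimal polynomial, and the product (x + 2)^3(x + 3) is the characteristic polynomial.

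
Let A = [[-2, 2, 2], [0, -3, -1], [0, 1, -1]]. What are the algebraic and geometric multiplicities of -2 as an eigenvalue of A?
The characteristic polynomial is (x + 2)^3, so the factor x + 2 appears with exponent 3: the algebraic multiplicity is 3.

rank(A + 2I) = 1, so the eigenspace has dimension 3 - 1 = 2: the geometric multiplicity is 2.

Since 2 < 3, A is not diagonalizable.

algebraic multiplicity 3, geometric multiplicity 2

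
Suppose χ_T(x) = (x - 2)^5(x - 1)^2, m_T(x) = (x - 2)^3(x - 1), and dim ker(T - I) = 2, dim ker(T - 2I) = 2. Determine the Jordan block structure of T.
λ = 1: algebraic multiplicity 2 (exponent in χ_T), largest block size 1 (exponent in m_T), 2 blocks (geometric multiplicity). These force block sizes [1, 1].
λ = 2: algebraic multiplicity 5 (exponent in χ_T), largest block size 3 (exponent in m_T), 2 blocks (geometric multiplicity). These force block sizes [3, 2].

Jordan blocks: (1, 1), (1, 1), (2, 3), (2, 2)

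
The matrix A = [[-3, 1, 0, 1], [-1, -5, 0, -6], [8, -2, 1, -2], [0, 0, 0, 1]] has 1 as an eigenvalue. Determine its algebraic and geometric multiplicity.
algebraic multiplicity 2, geometric multiplicity 2

The characteristic polynomial is (x - 1)^2(x + 4)^2, so the factor x - 1 appears with exponent 2: the algebraic multiplicity is 2.

rank(A - I) = 2, so the eigenspace has dimension 4 - 2 = 2: the geometric multiplicity is 2.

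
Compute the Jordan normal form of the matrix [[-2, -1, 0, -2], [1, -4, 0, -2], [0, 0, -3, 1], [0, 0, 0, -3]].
J = [[-3, 1, 0, 0], [0, -3, 0, 0], [0, 0, -3, 1], [0, 0, 0, -3]]

The characteristic polynomial is det(xI - A) = (x + 3)^4, so the eigenvalues are -3 (algebraic multiplicity 4).

For λ = -3: rank(A + 3I) = 2, rank((A + 3I)^2) = 0. The eigenspace has dimension 4 - 2 = 2, so there are 2 Jordan blocks; the rank sequence gives block sizes [2, 2].

Assembling the blocks gives the Jordan form J above.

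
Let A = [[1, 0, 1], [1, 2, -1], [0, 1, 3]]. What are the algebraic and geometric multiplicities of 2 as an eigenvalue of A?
algebraic multiplicity 3, geometric multiplicity 1

The characteristic polynomial is (x - 2)^3, so the factor x - 2 appears with exponent 3: the algebraic multiplicity is 3.

rank(A - 2I) = 2, so the eigenspace has dimension 3 - 2 = 1: the geometric multiplicity is 1.

Since 1 < 3, A is not diagonalizable.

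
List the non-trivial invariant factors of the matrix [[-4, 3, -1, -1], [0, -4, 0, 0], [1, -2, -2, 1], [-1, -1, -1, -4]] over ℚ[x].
The Jordan structure of A has elementary divisors (x + 4), (x + 4), (x + 3), (x + 3). Arranging the block sizes at each eigenvalue in decreasing order and taking row products gives the invariant factors.

Invariant factors (smallest first, each dividing the next): (x + 3)(x + 4), (x + 3)(x + 4).

Check: the last factor (x + 3)(x + 4) is the minimal polynomial, and the product (x + 3)^2(x + 4)^2 is the characteristic polynomial.

(x + 3)(x + 4), (x + 3)(x + 4)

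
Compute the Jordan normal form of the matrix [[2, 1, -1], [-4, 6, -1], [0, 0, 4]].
J = [[4, 1, 0], [0, 4, 1], [0, 0, 4]]

The characteristic polynomial is det(xI - A) = (x - 4)^3, so the eigenvalues are 4 (algebraic multiplicity 3).

For λ = 4: rank(A - 4I) = 2, rank((A - 4I)^2) = 1, rank((A - 4I)^3) = 0. The eigenspace has dimension 3 - 2 = 1, so there is 1 Jordan block; the rank sequence gives block sizes [3].

Assembling the blocks gives the Jordan form J above.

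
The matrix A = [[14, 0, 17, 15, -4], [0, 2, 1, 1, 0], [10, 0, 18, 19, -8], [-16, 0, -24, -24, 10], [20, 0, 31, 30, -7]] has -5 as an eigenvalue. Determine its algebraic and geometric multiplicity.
algebraic multiplicity 1, geometric multiplicity 1

The characteristic polynomial is (x - 2)^4(x + 5), so the factor x + 5 appears with exponent 1: the algebraic multiplicity is 1.

rank(A + 5I) = 4, so the eigenspace has dimension 5 - 4 = 1: the geometric multiplicity is 1.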